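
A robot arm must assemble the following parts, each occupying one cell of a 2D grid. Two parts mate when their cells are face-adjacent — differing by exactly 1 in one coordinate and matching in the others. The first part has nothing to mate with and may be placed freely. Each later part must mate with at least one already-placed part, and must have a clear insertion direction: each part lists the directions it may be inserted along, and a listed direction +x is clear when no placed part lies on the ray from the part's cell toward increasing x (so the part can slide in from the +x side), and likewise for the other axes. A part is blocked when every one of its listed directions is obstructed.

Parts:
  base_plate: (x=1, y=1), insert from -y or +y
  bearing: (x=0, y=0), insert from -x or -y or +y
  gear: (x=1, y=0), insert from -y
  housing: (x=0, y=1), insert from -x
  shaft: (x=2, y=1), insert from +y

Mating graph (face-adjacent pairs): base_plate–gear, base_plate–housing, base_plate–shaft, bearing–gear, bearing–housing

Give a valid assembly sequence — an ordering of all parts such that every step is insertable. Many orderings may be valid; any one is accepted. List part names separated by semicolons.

base_plate; shaft; housing; gear; bearing

1. base_plate@(1, 1) [-y clear] — {base_plate}
2. shaft@(2, 1) [+y clear] — {base_plate, shaft}
3. housing@(0, 1) [-x clear] — {base_plate, housing, shaft}
4. gear@(1, 0) [-y clear] — {base_plate, gear, housing, shaft}
5. bearing@(0, 0) [-x clear] — {base_plate, bearing, gear, housing, shaft}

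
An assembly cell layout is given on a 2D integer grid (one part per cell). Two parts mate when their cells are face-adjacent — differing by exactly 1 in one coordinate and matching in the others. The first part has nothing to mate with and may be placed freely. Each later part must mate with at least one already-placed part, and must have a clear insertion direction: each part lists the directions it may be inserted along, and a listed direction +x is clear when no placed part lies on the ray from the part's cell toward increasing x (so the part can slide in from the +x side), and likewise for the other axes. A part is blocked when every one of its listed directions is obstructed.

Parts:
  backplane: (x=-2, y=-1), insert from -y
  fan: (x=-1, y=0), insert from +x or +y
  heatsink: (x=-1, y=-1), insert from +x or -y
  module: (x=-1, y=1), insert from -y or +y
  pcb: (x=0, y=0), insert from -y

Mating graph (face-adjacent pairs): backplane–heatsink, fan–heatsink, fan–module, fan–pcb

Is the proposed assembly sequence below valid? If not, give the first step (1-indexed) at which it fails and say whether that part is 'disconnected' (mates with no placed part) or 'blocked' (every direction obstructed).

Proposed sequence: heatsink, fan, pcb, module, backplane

Valid

1. heatsink@(-1, -1) [+x clear] — {heatsink}
2. fan@(-1, 0) [+x clear] — {fan, heatsink}
3. pcb@(0, 0) [-y clear] — {fan, heatsink, pcb}
4. module@(-1, 1) [+y clear] — {fan, heatsink, module, pcb}
5. backplane@(-2, -1) [-y clear] — {backplane, fan, heatsink, module, pcb}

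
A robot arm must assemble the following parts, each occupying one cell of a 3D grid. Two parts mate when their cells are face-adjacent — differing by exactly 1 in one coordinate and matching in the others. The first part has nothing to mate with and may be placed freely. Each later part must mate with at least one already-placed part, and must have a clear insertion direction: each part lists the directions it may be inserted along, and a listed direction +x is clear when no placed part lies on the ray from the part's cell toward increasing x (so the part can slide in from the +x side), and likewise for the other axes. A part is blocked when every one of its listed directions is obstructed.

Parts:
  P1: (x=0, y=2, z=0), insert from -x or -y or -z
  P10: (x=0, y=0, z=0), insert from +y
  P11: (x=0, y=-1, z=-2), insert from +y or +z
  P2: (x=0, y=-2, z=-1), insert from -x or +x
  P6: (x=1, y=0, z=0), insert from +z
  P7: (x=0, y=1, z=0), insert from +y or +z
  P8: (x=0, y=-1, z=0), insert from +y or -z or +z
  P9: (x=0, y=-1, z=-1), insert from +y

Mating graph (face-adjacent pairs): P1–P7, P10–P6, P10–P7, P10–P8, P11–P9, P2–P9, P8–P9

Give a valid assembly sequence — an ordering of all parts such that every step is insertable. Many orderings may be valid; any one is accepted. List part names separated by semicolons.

P8; P10; P6; P7; P1; P9; P2; P11

1. P8@(0, -1, 0) [+y clear] — {P8}
2. P10@(0, 0, 0) [+y clear] — {P10, P8}
3. P6@(1, 0, 0) [+z clear] — {P10, P6, P8}
4. P7@(0, 1, 0) [+y clear] — {P10, P6, P7, P8}
5. P1@(0, 2, 0) [-x clear] — {P1, P10, P6, P7, P8}
6. P9@(0, -1, -1) [+y clear] — {P1, P10, P6, P7, P8, P9}
7. P2@(0, -2, -1) [-x clear] — {P1, P10, P2, P6, P7, P8, P9}
8. P11@(0, -1, -2) [+y clear] — {P1, P10, P11, P2, P6, P7, P8, P9}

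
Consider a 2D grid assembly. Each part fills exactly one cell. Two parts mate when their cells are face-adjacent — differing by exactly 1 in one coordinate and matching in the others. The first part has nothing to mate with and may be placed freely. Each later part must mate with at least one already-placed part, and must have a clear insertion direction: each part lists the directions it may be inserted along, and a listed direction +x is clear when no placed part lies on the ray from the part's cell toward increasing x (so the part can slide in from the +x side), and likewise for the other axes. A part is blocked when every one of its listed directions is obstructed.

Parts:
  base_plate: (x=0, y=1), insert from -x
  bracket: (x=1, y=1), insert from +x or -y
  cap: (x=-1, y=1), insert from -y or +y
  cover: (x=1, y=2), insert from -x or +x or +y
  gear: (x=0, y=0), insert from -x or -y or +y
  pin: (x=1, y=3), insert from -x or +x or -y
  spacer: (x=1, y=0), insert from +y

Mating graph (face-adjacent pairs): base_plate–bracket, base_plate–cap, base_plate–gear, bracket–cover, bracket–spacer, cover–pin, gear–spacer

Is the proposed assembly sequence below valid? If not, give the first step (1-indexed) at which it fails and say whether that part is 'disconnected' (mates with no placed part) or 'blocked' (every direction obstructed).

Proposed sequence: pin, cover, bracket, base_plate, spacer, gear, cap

1. pin@(1, 3) [-x clear] — {pin}
2. cover@(1, 2) [-x clear] — {cover, pin}
3. bracket@(1, 1) [+x clear] — {bracket, cover, pin}
4. base_plate@(0, 1) [-x clear] — {base_plate, bracket, cover, pin}
5. spacer@(1, 0) — +y all obstructed ⇒ blocked

Invalid at step 5 (blocked)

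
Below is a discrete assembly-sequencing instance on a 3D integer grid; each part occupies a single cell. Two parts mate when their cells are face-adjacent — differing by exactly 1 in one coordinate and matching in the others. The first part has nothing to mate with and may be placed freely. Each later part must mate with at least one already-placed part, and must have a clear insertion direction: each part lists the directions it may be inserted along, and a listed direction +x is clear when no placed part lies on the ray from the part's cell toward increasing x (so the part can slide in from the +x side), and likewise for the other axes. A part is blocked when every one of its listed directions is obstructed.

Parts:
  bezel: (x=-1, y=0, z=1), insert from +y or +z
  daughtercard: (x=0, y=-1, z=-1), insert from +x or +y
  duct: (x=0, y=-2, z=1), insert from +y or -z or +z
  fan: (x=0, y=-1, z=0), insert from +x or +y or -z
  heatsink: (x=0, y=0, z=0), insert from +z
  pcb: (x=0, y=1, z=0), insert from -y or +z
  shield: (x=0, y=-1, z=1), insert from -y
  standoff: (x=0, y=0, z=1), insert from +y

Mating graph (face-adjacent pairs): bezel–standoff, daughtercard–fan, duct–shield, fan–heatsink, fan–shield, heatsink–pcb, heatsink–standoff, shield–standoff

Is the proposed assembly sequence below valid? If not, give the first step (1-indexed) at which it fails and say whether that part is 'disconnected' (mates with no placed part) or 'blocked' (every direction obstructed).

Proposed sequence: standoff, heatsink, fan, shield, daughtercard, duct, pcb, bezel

1. standoff@(0, 0, 1) [+y clear] — {standoff}
2. heatsink@(0, 0, 0) — +z all obstructed ⇒ blocked

Invalid at step 2 (blocked)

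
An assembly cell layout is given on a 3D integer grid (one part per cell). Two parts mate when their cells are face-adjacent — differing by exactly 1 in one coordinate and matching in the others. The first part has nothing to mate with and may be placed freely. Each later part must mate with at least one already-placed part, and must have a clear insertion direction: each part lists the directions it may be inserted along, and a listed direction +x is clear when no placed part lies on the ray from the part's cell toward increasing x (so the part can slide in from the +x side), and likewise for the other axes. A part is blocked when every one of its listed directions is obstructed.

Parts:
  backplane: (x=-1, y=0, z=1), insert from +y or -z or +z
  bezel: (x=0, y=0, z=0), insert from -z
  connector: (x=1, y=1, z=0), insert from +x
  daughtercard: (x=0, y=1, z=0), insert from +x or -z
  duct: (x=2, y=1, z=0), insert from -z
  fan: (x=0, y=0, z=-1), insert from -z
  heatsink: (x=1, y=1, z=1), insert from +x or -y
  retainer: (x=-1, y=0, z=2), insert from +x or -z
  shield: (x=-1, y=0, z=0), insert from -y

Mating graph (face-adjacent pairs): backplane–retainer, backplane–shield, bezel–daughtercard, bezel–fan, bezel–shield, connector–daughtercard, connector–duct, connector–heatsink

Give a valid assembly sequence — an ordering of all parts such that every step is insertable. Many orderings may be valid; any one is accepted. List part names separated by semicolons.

1. backplane@(-1, 0, 1) [+y clear] — {backplane}
2. shield@(-1, 0, 0) [-y clear] — {backplane, shield}
3. retainer@(-1, 0, 2) [+x clear] — {backplane, retainer, shield}
4. bezel@(0, 0, 0) [-z clear] — {backplane, bezel, retainer, shield}
5. daughtercard@(0, 1, 0) [+x clear] — {backplane, bezel, daughtercard, retainer, shield}
6. fan@(0, 0, -1) [-z clear] — {backplane, bezel, daughtercard, fan, retainer, shield}
7. connector@(1, 1, 0) [+x clear] — {backplane, bezel, connector, daughtercard, fan, retainer, shield}
8. duct@(2, 1, 0) [-z clear] — {backplane, bezel, connector, daughtercard, duct, fan, retainer, shield}
9. heatsink@(1, 1, 1) [+x clear] — {backplane, bezel, connector, daughtercard, duct, fan, heatsink, retainer, shield}

backplane; shield; retainer; bezel; daughtercard; fan; connector; duct; heatsink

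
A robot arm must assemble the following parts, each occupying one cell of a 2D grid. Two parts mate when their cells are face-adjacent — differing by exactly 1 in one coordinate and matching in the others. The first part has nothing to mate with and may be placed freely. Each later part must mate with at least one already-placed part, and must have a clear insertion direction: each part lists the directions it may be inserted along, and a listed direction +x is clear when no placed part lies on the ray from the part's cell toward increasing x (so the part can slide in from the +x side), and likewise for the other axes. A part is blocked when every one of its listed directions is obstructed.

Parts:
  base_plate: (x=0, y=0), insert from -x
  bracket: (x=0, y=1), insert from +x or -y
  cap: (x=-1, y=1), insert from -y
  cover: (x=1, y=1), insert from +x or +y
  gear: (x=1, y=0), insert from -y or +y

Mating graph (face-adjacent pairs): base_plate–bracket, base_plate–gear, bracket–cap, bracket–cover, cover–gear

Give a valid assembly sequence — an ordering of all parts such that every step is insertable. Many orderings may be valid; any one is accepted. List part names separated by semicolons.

1. cap@(-1, 1) [-y clear] — {cap}
2. bracket@(0, 1) [+x clear] — {bracket, cap}
3. base_plate@(0, 0) [-x clear] — {base_plate, bracket, cap}
4. gear@(1, 0) [-y clear] — {base_plate, bracket, cap, gear}
5. cover@(1, 1) [+x clear] — {base_plate, bracket, cap, cover, gear}

cap; bracket; base_plate; gear; cover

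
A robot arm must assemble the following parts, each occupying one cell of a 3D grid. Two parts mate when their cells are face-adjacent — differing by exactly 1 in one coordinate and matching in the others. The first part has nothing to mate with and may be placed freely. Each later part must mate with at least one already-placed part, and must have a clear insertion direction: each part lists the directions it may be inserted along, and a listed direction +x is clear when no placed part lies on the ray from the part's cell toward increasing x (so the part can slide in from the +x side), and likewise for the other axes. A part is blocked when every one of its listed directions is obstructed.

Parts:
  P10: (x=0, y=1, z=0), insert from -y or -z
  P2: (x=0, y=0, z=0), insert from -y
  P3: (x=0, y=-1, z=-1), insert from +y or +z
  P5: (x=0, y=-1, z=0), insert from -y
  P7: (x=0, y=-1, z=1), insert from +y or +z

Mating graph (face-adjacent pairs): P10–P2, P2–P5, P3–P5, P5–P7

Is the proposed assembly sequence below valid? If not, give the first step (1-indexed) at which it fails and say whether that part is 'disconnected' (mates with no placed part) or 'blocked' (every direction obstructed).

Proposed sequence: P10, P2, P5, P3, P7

1. P10@(0, 1, 0) [-y clear] — {P10}
2. P2@(0, 0, 0) [-y clear] — {P10, P2}
3. P5@(0, -1, 0) [-y clear] — {P10, P2, P5}
4. P3@(0, -1, -1) [+y clear] — {P10, P2, P3, P5}
5. P7@(0, -1, 1) [+y clear] — {P10, P2, P3, P5, P7}

Valid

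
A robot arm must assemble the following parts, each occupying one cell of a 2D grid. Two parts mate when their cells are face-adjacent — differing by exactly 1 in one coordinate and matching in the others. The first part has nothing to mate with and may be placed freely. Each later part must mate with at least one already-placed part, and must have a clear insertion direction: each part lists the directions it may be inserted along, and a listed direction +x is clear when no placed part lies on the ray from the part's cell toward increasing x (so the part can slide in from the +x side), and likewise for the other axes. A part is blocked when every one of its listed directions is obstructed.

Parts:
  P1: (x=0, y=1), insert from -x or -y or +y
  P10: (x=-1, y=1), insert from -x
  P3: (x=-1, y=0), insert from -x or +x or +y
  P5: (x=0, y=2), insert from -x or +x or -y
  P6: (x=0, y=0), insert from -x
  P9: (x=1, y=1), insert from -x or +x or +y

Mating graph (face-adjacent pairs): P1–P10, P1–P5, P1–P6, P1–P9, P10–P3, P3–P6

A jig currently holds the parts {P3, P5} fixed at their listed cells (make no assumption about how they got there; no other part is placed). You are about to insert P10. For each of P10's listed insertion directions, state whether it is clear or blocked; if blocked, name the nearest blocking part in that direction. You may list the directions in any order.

-x: ray from P10(-1, 1) has no placed part ⇒ clear

-x: clear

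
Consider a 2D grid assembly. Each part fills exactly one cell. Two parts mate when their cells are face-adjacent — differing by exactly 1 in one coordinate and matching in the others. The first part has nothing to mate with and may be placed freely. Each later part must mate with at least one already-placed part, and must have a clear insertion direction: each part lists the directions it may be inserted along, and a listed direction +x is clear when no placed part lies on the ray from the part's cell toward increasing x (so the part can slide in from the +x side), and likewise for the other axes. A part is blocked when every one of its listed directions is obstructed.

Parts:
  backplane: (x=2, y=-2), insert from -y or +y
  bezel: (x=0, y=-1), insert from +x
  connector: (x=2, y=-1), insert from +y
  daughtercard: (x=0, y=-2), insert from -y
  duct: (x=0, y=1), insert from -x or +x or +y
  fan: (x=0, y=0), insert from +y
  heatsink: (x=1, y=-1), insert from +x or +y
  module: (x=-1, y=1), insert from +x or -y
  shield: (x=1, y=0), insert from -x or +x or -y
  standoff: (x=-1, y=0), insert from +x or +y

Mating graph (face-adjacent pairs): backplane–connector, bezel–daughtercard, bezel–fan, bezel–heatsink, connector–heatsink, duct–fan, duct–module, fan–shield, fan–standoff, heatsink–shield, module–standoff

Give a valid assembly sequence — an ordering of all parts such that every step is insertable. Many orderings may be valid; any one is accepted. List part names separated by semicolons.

daughtercard; bezel; heatsink; connector; shield; fan; standoff; module; duct; backplane

1. daughtercard@(0, -2) [-y clear] — {daughtercard}
2. bezel@(0, -1) [+x clear] — {bezel, daughtercard}
3. heatsink@(1, -1) [+x clear] — {bezel, daughtercard, heatsink}
4. connector@(2, -1) [+y clear] — {bezel, connector, daughtercard, heatsink}
5. shield@(1, 0) [-x clear] — {bezel, connector, daughtercard, heatsink, shield}
6. fan@(0, 0) [+y clear] — {bezel, connector, daughtercard, fan, heatsink, shield}
7. standoff@(-1, 0) [+y clear] — {bezel, connector, daughtercard, fan, heatsink, shield, standoff}
8. module@(-1, 1) [+x clear] — {bezel, connector, daughtercard, fan, heatsink, module, shield, standoff}
9. duct@(0, 1) [+x clear] — {bezel, connector, daughtercard, duct, fan, heatsink, module, shield, standoff}
10. backplane@(2, -2) [-y clear] — {backplane, bezel, connector, daughtercard, duct, fan, heatsink, module, shield, standoff}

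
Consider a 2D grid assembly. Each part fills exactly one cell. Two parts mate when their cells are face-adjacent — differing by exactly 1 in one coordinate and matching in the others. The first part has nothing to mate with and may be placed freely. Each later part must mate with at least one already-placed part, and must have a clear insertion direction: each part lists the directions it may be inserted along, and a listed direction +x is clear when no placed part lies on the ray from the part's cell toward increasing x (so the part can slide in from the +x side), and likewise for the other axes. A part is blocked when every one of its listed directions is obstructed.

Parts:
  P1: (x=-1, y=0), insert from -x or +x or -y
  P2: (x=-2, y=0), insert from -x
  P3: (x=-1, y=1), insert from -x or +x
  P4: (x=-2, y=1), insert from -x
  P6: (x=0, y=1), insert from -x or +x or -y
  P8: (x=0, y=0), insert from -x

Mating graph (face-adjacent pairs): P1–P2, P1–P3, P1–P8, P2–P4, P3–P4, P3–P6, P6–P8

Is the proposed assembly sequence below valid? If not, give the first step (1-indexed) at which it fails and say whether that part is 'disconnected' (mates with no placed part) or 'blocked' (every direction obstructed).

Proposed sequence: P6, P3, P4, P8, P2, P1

1. P6@(0, 1) [-x clear] — {P6}
2. P3@(-1, 1) [-x clear] — {P3, P6}
3. P4@(-2, 1) [-x clear] — {P3, P4, P6}
4. P8@(0, 0) [-x clear] — {P3, P4, P6, P8}
5. P2@(-2, 0) [-x clear] — {P2, P3, P4, P6, P8}
6. P1@(-1, 0) [-y clear] — {P1, P2, P3, P4, P6, P8}

Valid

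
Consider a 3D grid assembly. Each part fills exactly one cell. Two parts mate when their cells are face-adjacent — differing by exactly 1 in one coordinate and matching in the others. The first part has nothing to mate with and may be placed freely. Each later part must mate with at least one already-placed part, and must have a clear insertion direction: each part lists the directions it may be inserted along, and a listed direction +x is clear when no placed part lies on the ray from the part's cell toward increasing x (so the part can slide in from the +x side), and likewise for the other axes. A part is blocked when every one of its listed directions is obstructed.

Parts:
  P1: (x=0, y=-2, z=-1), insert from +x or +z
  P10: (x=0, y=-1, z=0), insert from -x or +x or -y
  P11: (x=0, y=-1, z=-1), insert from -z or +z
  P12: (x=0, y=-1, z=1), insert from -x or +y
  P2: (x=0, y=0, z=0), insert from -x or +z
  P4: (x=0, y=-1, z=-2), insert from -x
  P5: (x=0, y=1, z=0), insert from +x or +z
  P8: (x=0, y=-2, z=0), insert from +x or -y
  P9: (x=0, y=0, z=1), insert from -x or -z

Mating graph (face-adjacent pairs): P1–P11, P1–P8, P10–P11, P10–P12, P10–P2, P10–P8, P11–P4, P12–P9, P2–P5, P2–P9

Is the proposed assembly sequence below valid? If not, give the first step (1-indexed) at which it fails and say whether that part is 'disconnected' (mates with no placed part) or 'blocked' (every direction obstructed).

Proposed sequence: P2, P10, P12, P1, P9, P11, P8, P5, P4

1. P2@(0, 0, 0) [-x clear] — {P2}
2. P10@(0, -1, 0) [-x clear] — {P10, P2}
3. P12@(0, -1, 1) [-x clear] — {P10, P12, P2}
4. P1@(0, -2, -1) — no placed neighbour ⇒ disconnected

Invalid at step 4 (disconnected)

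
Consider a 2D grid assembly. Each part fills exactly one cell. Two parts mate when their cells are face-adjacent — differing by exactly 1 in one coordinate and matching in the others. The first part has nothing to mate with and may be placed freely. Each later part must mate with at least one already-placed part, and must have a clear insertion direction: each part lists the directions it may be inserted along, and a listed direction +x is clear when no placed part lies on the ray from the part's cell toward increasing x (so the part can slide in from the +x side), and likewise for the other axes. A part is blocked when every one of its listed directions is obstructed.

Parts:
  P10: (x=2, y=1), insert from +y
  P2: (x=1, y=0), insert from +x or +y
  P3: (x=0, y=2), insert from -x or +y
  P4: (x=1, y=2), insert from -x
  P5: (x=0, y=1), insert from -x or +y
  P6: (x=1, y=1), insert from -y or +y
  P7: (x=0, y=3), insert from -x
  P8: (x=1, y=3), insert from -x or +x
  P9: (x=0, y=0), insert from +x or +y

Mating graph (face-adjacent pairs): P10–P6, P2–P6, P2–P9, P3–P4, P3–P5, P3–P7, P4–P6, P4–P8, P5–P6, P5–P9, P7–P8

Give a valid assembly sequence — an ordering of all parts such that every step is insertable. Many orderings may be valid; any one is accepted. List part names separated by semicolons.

1. P8@(1, 3) [-x clear] — {P8}
2. P7@(0, 3) [-x clear] — {P7, P8}
3. P4@(1, 2) [-x clear] — {P4, P7, P8}
4. P3@(0, 2) [-x clear] — {P3, P4, P7, P8}
5. P5@(0, 1) [-x clear] — {P3, P4, P5, P7, P8}
6. P9@(0, 0) [+x clear] — {P3, P4, P5, P7, P8, P9}
7. P6@(1, 1) [-y clear] — {P3, P4, P5, P6, P7, P8, P9}
8. P2@(1, 0) [+x clear] — {P2, P3, P4, P5, P6, P7, P8, P9}
9. P10@(2, 1) [+y clear] — {P10, P2, P3, P4, P5, P6, P7, P8, P9}

P8; P7; P4; P3; P5; P9; P6; P2; P10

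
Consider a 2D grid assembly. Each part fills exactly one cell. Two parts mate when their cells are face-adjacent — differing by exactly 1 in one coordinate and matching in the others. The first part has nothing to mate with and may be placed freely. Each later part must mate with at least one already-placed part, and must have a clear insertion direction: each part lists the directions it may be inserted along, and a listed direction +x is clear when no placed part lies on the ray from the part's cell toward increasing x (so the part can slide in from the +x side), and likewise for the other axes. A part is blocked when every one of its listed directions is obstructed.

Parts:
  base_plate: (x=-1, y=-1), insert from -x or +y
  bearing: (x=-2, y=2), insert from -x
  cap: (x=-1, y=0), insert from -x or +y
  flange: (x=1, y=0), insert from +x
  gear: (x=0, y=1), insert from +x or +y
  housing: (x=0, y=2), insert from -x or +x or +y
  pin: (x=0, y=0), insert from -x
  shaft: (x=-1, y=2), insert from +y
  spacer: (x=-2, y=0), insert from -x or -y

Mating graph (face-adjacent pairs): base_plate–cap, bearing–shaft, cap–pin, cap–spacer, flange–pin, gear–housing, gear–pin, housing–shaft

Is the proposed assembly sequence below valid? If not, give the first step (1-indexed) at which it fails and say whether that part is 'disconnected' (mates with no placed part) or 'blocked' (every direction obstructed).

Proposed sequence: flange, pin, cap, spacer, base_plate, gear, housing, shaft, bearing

Valid

1. flange@(1, 0) [+x clear] — {flange}
2. pin@(0, 0) [-x clear] — {flange, pin}
3. cap@(-1, 0) [-x clear] — {cap, flange, pin}
4. spacer@(-2, 0) [-x clear] — {cap, flange, pin, spacer}
5. base_plate@(-1, -1) [-x clear] — {base_plate, cap, flange, pin, spacer}
6. gear@(0, 1) [+x clear] — {base_plate, cap, flange, gear, pin, spacer}
7. housing@(0, 2) [-x clear] — {base_plate, cap, flange, gear, housing, pin, spacer}
8. shaft@(-1, 2) [+y clear] — {base_plate, cap, flange, gear, housing, pin, shaft, spacer}
9. bearing@(-2, 2) [-x clear] — {base_plate, bearing, cap, flange, gear, housing, pin, shaft, spacer}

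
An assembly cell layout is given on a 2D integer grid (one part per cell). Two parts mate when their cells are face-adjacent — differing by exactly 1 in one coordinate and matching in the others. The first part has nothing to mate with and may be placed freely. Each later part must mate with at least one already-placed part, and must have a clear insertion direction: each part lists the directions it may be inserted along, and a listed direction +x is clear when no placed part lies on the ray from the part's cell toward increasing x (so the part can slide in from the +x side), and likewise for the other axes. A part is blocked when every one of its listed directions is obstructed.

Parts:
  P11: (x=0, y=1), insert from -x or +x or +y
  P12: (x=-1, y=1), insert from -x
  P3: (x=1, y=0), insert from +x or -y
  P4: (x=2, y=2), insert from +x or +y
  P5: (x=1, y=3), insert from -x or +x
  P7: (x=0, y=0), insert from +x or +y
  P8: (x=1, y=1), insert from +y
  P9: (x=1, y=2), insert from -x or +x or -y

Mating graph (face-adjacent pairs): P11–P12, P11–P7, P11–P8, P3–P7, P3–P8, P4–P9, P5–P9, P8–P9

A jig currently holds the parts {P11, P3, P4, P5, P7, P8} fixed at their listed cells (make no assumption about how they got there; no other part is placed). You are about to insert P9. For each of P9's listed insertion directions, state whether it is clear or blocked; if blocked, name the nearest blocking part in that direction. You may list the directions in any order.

+x: blocked by P4; -x: clear; -y: blocked by P8

-x: ray from P9(1, 2) has no placed part ⇒ clear
+x: nearest on ray is P4@(2, 2) ⇒ blocked
-y: nearest on ray is P8@(1, 1) ⇒ blocked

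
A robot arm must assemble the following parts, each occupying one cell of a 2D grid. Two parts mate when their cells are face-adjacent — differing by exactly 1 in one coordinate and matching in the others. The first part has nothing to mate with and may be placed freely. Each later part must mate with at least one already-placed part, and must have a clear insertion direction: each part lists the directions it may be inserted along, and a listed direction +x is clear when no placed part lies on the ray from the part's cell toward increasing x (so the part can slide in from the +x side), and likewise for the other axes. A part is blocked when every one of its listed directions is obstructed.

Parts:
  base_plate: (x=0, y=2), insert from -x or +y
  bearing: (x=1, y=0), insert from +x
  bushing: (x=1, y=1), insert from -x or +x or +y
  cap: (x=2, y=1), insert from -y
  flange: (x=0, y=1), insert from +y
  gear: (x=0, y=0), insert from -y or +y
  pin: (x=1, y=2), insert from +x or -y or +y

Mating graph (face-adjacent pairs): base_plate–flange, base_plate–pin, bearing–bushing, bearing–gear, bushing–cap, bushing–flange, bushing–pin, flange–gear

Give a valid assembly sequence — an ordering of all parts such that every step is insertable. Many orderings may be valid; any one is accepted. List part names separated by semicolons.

1. bushing@(1, 1) [-x clear] — {bushing}
2. pin@(1, 2) [+x clear] — {bushing, pin}
3. bearing@(1, 0) [+x clear] — {bearing, bushing, pin}
4. gear@(0, 0) [-y clear] — {bearing, bushing, gear, pin}
5. flange@(0, 1) [+y clear] — {bearing, bushing, flange, gear, pin}
6. base_plate@(0, 2) [-x clear] — {base_plate, bearing, bushing, flange, gear, pin}
7. cap@(2, 1) [-y clear] — {base_plate, bearing, bushing, cap, flange, gear, pin}

bushing; pin; bearing; gear; flange; base_plate; cap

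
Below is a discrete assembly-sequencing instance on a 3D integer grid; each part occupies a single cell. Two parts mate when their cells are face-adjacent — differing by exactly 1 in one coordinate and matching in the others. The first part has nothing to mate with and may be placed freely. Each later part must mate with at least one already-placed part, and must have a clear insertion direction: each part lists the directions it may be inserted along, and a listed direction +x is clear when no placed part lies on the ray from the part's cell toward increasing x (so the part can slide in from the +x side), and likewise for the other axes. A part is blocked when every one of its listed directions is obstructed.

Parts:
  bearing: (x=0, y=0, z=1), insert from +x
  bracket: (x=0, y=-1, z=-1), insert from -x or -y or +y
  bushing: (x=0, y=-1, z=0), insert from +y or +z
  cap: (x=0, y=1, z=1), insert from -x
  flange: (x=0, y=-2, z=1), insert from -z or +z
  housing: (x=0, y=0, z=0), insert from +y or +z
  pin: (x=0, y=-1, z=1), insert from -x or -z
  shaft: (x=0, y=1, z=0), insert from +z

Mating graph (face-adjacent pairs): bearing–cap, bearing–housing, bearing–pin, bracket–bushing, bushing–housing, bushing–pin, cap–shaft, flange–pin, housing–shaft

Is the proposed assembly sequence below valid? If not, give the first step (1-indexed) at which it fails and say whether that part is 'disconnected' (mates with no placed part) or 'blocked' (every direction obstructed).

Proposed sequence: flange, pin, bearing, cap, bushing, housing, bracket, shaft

1. flange@(0, -2, 1) [-z clear] — {flange}
2. pin@(0, -1, 1) [-x clear] — {flange, pin}
3. bearing@(0, 0, 1) [+x clear] — {bearing, flange, pin}
4. cap@(0, 1, 1) [-x clear] — {bearing, cap, flange, pin}
5. bushing@(0, -1, 0) [+y clear] — {bearing, bushing, cap, flange, pin}
6. housing@(0, 0, 0) [+y clear] — {bearing, bushing, cap, flange, housing, pin}
7. bracket@(0, -1, -1) [-x clear] — {bearing, bracket, bushing, cap, flange, housing, pin}
8. shaft@(0, 1, 0) — +z all obstructed ⇒ blocked

Invalid at step 8 (blocked)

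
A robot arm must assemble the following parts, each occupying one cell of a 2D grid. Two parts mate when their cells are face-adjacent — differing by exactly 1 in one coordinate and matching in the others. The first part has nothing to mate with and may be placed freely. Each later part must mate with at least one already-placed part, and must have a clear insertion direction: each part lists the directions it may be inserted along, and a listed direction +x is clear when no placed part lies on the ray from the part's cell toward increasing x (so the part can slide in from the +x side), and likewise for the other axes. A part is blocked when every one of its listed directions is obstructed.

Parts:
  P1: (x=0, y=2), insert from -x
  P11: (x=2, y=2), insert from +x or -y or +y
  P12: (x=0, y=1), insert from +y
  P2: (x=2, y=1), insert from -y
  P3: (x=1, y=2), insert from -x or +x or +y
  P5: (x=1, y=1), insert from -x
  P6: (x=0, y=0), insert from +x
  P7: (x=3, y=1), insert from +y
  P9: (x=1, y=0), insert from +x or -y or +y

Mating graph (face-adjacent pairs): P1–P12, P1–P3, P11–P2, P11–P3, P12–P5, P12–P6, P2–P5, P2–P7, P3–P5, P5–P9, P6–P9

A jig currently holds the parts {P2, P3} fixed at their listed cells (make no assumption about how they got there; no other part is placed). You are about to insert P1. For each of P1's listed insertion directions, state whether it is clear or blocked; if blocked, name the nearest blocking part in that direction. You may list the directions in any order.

-x: clear

-x: ray from P1(0, 2) has no placed part ⇒ clear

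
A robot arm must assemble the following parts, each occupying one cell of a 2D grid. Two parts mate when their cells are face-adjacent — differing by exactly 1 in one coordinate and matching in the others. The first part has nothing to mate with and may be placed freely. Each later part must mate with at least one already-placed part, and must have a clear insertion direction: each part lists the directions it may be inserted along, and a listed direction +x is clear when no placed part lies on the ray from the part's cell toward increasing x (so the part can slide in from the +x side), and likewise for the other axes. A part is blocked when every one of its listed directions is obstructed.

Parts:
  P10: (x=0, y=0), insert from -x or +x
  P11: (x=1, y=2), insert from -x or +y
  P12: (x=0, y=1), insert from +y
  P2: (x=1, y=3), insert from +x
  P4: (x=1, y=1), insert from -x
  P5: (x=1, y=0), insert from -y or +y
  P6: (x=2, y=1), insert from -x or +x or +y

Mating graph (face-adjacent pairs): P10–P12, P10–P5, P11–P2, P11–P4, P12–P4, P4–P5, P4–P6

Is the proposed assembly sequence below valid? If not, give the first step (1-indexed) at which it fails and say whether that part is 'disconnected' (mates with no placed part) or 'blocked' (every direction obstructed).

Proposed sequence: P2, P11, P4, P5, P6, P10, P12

1. P2@(1, 3) [+x clear] — {P2}
2. P11@(1, 2) [-x clear] — {P11, P2}
3. P4@(1, 1) [-x clear] — {P11, P2, P4}
4. P5@(1, 0) [-y clear] — {P11, P2, P4, P5}
5. P6@(2, 1) [+x clear] — {P11, P2, P4, P5, P6}
6. P10@(0, 0) [-x clear] — {P10, P11, P2, P4, P5, P6}
7. P12@(0, 1) [+y clear] — {P10, P11, P12, P2, P4, P5, P6}

Valid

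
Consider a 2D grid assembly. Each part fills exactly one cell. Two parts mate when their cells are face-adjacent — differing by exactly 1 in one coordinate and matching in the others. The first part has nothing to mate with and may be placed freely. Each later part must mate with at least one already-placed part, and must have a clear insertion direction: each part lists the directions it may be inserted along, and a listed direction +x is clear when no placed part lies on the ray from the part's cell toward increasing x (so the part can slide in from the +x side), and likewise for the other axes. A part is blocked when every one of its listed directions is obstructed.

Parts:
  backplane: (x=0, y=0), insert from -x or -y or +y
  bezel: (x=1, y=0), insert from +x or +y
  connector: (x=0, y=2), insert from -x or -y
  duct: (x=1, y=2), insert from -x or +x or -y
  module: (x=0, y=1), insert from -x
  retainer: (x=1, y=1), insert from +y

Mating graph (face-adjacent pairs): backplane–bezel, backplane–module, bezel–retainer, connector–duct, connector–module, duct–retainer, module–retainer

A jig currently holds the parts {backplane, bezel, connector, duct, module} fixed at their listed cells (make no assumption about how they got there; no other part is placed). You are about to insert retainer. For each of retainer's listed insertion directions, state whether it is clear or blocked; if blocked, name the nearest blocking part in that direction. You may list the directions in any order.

+y: nearest on ray is duct@(1, 2) ⇒ blocked

+y: blocked by duct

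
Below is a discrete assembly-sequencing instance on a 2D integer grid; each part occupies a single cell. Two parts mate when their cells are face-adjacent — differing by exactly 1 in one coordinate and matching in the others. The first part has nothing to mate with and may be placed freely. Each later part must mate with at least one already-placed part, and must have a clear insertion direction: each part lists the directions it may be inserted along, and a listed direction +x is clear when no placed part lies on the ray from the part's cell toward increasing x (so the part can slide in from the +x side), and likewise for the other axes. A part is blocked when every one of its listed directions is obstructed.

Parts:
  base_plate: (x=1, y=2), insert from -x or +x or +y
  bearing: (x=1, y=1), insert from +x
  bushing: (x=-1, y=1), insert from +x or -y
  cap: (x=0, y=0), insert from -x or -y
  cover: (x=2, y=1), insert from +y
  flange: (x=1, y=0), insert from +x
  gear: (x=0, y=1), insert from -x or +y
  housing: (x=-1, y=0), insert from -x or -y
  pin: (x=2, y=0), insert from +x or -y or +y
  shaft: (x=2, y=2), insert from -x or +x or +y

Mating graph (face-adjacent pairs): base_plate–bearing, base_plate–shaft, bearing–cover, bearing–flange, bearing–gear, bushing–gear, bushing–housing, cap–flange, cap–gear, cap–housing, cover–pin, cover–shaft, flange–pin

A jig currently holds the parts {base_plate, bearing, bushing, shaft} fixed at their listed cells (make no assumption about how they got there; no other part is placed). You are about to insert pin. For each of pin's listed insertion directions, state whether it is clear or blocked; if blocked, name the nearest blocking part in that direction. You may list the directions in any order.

+x: ray from pin(2, 0) has no placed part ⇒ clear
-y: ray from pin(2, 0) has no placed part ⇒ clear
+y: nearest on ray is shaft@(2, 2) ⇒ blocked

+x: clear; +y: blocked by shaft; -y: clear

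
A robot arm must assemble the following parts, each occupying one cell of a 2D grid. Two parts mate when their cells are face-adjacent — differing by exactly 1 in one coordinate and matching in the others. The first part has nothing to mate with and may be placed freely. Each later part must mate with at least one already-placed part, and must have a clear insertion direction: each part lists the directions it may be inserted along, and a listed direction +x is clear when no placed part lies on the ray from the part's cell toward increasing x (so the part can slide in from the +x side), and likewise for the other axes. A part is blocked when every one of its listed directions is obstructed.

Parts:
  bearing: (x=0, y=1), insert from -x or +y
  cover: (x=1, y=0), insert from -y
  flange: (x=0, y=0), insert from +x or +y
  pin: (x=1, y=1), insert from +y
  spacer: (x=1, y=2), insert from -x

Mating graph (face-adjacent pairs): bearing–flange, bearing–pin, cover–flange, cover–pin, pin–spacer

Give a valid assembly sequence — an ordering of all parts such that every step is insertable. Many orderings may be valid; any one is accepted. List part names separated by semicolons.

pin; spacer; cover; flange; bearing

1. pin@(1, 1) [+y clear] — {pin}
2. spacer@(1, 2) [-x clear] — {pin, spacer}
3. cover@(1, 0) [-y clear] — {cover, pin, spacer}
4. flange@(0, 0) [+y clear] — {cover, flange, pin, spacer}
5. bearing@(0, 1) [-x clear] — {bearing, cover, flange, pin, spacer}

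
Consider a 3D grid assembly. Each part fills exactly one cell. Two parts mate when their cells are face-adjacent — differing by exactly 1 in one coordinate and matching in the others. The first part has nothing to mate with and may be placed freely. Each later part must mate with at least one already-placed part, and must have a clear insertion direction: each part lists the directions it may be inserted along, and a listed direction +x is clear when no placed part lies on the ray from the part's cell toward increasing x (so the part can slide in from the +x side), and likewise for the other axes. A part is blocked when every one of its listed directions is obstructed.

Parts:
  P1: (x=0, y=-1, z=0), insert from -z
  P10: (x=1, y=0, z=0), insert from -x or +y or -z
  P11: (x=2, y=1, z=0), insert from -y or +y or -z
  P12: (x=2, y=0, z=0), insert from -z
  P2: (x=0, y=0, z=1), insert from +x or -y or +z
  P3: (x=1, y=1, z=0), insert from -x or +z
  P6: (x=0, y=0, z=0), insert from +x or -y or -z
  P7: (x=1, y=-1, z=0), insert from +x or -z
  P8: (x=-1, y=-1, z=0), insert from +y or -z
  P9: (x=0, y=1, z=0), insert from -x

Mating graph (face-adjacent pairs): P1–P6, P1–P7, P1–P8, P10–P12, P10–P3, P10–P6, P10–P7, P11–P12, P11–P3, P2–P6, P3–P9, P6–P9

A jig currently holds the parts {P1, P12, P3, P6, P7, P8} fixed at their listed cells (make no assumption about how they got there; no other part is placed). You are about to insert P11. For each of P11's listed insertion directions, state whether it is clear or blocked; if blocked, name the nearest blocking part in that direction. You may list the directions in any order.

-y: nearest on ray is P12@(2, 0, 0) ⇒ blocked
+y: ray from P11(2, 1, 0) has no placed part ⇒ clear
-z: ray from P11(2, 1, 0) has no placed part ⇒ clear

+y: clear; -y: blocked by P12; -z: clear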